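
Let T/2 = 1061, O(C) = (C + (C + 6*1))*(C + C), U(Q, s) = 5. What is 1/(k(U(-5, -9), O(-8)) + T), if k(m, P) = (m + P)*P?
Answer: 1/28522 ≈ 3.5061e-5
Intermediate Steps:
O(C) = 2*C*(6 + 2*C) (O(C) = (C + (C + 6))*(2*C) = (C + (6 + C))*(2*C) = (6 + 2*C)*(2*C) = 2*C*(6 + 2*C))
T = 2122 (T = 2*1061 = 2122)
k(m, P) = P*(P + m) (k(m, P) = (P + m)*P = P*(P + m))
1/(k(U(-5, -9), O(-8)) + T) = 1/((4*(-8)*(3 - 8))*(4*(-8)*(3 - 8) + 5) + 2122) = 1/((4*(-8)*(-5))*(4*(-8)*(-5) + 5) + 2122) = 1/(160*(160 + 5) + 2122) = 1/(160*165 + 2122) = 1/(26400 + 2122) = 1/28522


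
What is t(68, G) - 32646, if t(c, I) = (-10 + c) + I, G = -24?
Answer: -32612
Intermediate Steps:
t(c, I) = -10 + I + c
t(68, G) - 32646 = (-10 - 24 + 68) - 32646 = 34 - 32646 = -32612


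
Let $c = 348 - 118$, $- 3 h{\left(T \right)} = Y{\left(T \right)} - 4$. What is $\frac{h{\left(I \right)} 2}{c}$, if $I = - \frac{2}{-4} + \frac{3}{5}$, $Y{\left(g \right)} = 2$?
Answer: $\frac{2}{345} \approx 0.0057971$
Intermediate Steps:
$I = \frac{11}{10}$ ($I = \left(-2\right) \left(- \frac{1}{4}\right) + 3 \cdot \frac{1}{5} = \frac{1}{2} + \frac{3}{5} = \frac{11}{10} \approx 1.1$)
$h{\left(T \right)} = \frac{2}{3}$ ($h{\left(T \right)} = - \frac{2 - 4}{3} = \left(- \frac{1}{3}\right) \left(-2\right) = \frac{2}{3}$)
$c = 230$
$\frac{h{\left(I \right)} 2}{c} = \frac{\frac{2}{3} \cdot 2}{230} = \frac{4}{3} \cdot \frac{1}{230} = \frac{2}{345}$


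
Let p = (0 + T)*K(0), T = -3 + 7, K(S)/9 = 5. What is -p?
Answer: -180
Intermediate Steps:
K(S) = 45 (K(S) = 9*5 = 45)
T = 4
p = 180 (p = (0 + 4)*45 = 4*45 = 180)
-p = -1*180 = -180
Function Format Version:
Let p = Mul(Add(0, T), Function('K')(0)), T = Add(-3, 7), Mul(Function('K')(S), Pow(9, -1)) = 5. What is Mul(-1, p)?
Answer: -180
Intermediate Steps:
Function('K')(S) = 45 (Function('K')(S) = Mul(9, 5) = 45)
T = 4
p = 180 (p = Mul(Add(0, 4), 45) = Mul(4, 45) = 180)
Mul(-1, p) = Mul(-1, 180) = -180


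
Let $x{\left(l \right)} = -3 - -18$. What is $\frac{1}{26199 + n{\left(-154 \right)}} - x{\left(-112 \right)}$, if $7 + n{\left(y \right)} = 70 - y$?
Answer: $- \frac{396239}{26416} \approx -15.0$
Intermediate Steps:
$n{\left(y \right)} = 63 - y$ ($n{\left(y \right)} = -7 - \left(-70 + y\right) = 63 - y$)
$x{\left(l \right)} = 15$ ($x{\left(l \right)} = -3 + 18 = 15$)
$\frac{1}{26199 + n{\left(-154 \right)}} - x{\left(-112 \right)} = \frac{1}{26199 + \left(63 - -154\right)} - 15 = \frac{1}{26199 + \left(63 + 154\right)} - 15 = \frac{1}{26199 + 217} - 15 = \frac{1}{26416} - 15 = - \frac{396239}{26416}$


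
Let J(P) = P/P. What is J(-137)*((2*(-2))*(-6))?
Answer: 24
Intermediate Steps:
J(P) = 1
J(-137)*((2*(-2))*(-6)) = 1*((2*(-2))*(-6)) = 1*(-4*(-6)) = 1*24 = 24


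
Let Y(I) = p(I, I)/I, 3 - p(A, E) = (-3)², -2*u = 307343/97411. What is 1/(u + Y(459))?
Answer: -29807766/47413123 ≈ -0.62868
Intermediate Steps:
u = -307343/194822 (u = -307343/(2*97411) = -½*307343/97411 = -307343/194822 ≈ -1.5776)
p(A, E) = -6 (p(A, E) = 3 - 1*(-3)² = 3 - 1*9 = 3 - 9 = -6)
Y(I) = -6/I
1/(u + Y(459)) = 1/(-307343/194822 - 6/459) = 1/(-307343/194822 - 6*1/459) = 1/(-307343/194822 - 2/153) = 1/(-47413123/29807766) = -29807766/47413123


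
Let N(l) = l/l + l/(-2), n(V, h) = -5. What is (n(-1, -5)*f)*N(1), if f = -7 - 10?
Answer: 85/2 ≈ 42.500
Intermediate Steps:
N(l) = 1 - l/2 (N(l) = 1 + l*(-1/2) = 1 - l/2)
f = -17
(n(-1, -5)*f)*N(1) = (-5*(-17))*(1 - 1/2*1) = 85*(1 - 1/2) = 85*(1/2) = 85/2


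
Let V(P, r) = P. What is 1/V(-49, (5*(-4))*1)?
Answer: -1/49 ≈ -0.020408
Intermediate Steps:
1/V(-49, (5*(-4))*1) = 1/(-49) = -1/49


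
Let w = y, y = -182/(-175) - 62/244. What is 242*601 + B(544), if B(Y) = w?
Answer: 443600497/3050 ≈ 1.4544e+5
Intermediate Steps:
y = 2397/3050 (y = -182*(-1/175) - 62*1/244 = 26/25 - 31/122 = 2397/3050 ≈ 0.78590)
w = 2397/3050 ≈ 0.78590
B(Y) = 2397/3050
242*601 + B(544) = 242*601 + 2397/3050 = 145442 + 2397/3050 = 443600497/3050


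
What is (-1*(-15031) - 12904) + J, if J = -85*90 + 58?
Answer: -5465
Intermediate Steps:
J = -7592 (J = -7650 + 58 = -7592)
(-1*(-15031) - 12904) + J = (-1*(-15031) - 12904) - 7592 = (15031 - 12904) - 7592 = 2127 - 7592 = -5465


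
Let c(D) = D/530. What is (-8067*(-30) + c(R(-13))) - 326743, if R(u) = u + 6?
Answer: -44908497/530 ≈ -84733.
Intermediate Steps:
R(u) = 6 + u
c(D) = D/530 (c(D) = D*(1/530) = D/530)
(-8067*(-30) + c(R(-13))) - 326743 = (-8067*(-30) + (6 - 13)/530) - 326743 = (242010 + (1/530)*(-7)) - 326743 = (242010 - 7/530) - 326743 = 128265293/530 - 326743 = -44908497/530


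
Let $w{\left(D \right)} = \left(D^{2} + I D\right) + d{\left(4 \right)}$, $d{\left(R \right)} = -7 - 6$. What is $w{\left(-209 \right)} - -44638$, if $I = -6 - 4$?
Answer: $90396$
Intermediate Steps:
$I = -10$ ($I = -6 - 4 = -10$)
$d{\left(R \right)} = -13$
$w{\left(D \right)} = -13 + D^{2} - 10 D$ ($w{\left(D \right)} = \left(D^{2} - 10 D\right) - 13 = -13 + D^{2} - 10 D$)
$w{\left(-209 \right)} - -44638 = \left(-13 + \left(-209\right)^{2} - -2090\right) - -44638 = \left(-13 + 43681 + 2090\right) + 44638 = 45758 + 44638 = 90396$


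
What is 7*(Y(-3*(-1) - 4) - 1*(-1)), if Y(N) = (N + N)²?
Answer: 35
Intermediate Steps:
Y(N) = 4*N² (Y(N) = (2*N)² = 4*N²)
7*(Y(-3*(-1) - 4) - 1*(-1)) = 7*(4*(-3*(-1) - 4)² - 1*(-1)) = 7*(4*(3 - 4)² + 1) = 7*(4*(-1)² + 1) = 7*(4*1 + 1) = 7*(4 + 1) = 7*5 = 35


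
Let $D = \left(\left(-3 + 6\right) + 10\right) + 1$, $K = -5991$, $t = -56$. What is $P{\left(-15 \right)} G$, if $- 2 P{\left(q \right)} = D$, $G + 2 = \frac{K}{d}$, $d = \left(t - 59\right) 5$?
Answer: $- \frac{33887}{575} \approx -58.934$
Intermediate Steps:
$d = -575$ ($d = \left(-56 - 59\right) 5 = \left(-115\right) 5 = -575$)
$G = \frac{4841}{575}$ ($G = -2 - \frac{5991}{-575} = -2 - - \frac{5991}{575} = -2 + \frac{5991}{575} = \frac{4841}{575} \approx 8.4191$)
$D = 14$ ($D = \left(3 + 10\right) + 1 = 13 + 1 = 14$)
$P{\left(q \right)} = -7$ ($P{\left(q \right)} = \left(- \frac{1}{2}\right) 14 = -7$)
$P{\left(-15 \right)} G = \left(-7\right) \frac{4841}{575} = - \frac{33887}{575}$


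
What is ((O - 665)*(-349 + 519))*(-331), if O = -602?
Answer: 71294090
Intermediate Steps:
((O - 665)*(-349 + 519))*(-331) = ((-602 - 665)*(-349 + 519))*(-331) = -1267*170*(-331) = -215390*(-331) = 71294090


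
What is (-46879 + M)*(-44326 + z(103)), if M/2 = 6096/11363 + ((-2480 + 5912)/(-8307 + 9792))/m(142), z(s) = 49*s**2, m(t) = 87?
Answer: -22036589775895657/988581 ≈ -2.2291e+10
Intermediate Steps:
M = 50095184/44486145 (M = 2*(6096/11363 + ((-2480 + 5912)/(-8307 + 9792))/87) = 2*(6096*(1/11363) + (3432/1485)*(1/87)) = 2*(6096/11363 + (3432*(1/1485))*(1/87)) = 2*(6096/11363 + (104/45)*(1/87)) = 2*(6096/11363 + 104/3915) = 2*(25047592/44486145) = 50095184/44486145 ≈ 1.1261)
(-46879 + M)*(-44326 + z(103)) = (-46879 + 50095184/44486145)*(-44326 + 49*103**2) = -2085415896271*(-44326 + 49*10609)/44486145 = -2085415896271*(-44326 + 519841)/44486145 = -2085415896271/44486145*475515 = -22036589775895657/988581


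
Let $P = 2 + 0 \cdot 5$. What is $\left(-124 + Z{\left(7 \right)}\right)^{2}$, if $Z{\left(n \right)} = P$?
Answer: $14884$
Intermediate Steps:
$P = 2$ ($P = 2 + 0 = 2$)
$Z{\left(n \right)} = 2$
$\left(-124 + Z{\left(7 \right)}\right)^{2} = \left(-124 + 2\right)^{2} = \left(-122\right)^{2} = 14884$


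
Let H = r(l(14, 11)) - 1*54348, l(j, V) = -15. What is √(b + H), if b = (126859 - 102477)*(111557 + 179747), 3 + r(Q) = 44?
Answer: 3*√789168869 ≈ 84277.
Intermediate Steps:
r(Q) = 41 (r(Q) = -3 + 44 = 41)
b = 7102574128 (b = 24382*291304 = 7102574128)
H = -54307 (H = 41 - 1*54348 = 41 - 54348 = -54307)
√(b + H) = √(7102574128 - 54307) = √7102519821 = 3*√789168869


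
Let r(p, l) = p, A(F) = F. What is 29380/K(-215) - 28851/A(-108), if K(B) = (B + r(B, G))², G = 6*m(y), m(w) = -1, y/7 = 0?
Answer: 88962049/332820 ≈ 267.30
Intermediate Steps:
y = 0 (y = 7*0 = 0)
G = -6 (G = 6*(-1) = -6)
K(B) = 4*B² (K(B) = (B + B)² = (2*B)² = 4*B²)
29380/K(-215) - 28851/A(-108) = 29380/((4*(-215)²)) - 28851/(-108) = 29380/((4*46225)) - 28851*(-1/108) = 29380/184900 + 9617/36 = 29380*(1/184900) + 9617/36 = 1469/9245 + 9617/36 = 88962049/332820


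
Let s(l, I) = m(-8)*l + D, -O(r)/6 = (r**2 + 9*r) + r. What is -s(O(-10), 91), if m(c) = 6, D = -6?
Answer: 6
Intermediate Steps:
O(r) = -60*r - 6*r**2 (O(r) = -6*((r**2 + 9*r) + r) = -6*(r**2 + 10*r) = -60*r - 6*r**2)
s(l, I) = -6 + 6*l (s(l, I) = 6*l - 6 = -6 + 6*l)
-s(O(-10), 91) = -(-6 + 6*(-6*(-10)*(10 - 10))) = -(-6 + 6*(-6*(-10)*0)) = -(-6 + 6*0) = -(-6 + 0) = -1*(-6) = 6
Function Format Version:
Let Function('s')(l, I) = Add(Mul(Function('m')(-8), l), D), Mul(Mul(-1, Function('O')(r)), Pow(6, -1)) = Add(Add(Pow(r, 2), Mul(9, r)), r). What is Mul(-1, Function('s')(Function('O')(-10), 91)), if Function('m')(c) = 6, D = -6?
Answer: 6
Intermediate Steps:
Function('O')(r) = Add(Mul(-60, r), Mul(-6, Pow(r, 2))) (Function('O')(r) = Mul(-6, Add(Add(Pow(r, 2), Mul(9, r)), r)) = Mul(-6, Add(Pow(r, 2), Mul(10, r))) = Add(Mul(-60, r), Mul(-6, Pow(r, 2))))
Function('s')(l, I) = Add(-6, Mul(6, l)) (Function('s')(l, I) = Add(Mul(6, l), -6) = Add(-6, Mul(6, l)))
Mul(-1, Function('s')(Function('O')(-10), 91)) = Mul(-1, Add(-6, Mul(6, Mul(-6, -10, Add(10, -10))))) = Mul(-1, Add(-6, Mul(6, Mul(-6, -10, 0)))) = Mul(-1, Add(-6, Mul(6, 0))) = Mul(-1, Add(-6, 0)) = Mul(-1, -6) = 6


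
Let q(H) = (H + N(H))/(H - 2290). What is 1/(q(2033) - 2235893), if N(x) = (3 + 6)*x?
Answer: -257/574644831 ≈ -4.4723e-7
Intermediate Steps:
N(x) = 9*x
q(H) = 10*H/(-2290 + H) (q(H) = (H + 9*H)/(H - 2290) = (10*H)/(-2290 + H) = 10*H/(-2290 + H))
1/(q(2033) - 2235893) = 1/(10*2033/(-2290 + 2033) - 2235893) = 1/(10*2033/(-257) - 2235893) = 1/(10*2033*(-1/257) - 2235893) = 1/(-20330/257 - 2235893) = 1/(-574644831/257) = -257/574644831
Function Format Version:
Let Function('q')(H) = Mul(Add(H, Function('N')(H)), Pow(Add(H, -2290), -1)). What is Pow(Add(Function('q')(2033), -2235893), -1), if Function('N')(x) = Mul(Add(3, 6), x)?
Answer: Rational(-257, 574644831) ≈ -4.4723e-7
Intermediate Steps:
Function('N')(x) = Mul(9, x)
Function('q')(H) = Mul(10, H, Pow(Add(-2290, H), -1)) (Function('q')(H) = Mul(Add(H, Mul(9, H)), Pow(Add(H, -2290), -1)) = Mul(Mul(10, H), Pow(Add(-2290, H), -1)) = Mul(10, H, Pow(Add(-2290, H), -1)))
Pow(Add(Function('q')(2033), -2235893), -1) = Pow(Add(Mul(10, 2033, Pow(Add(-2290, 2033), -1)), -2235893), -1) = Pow(Add(Mul(10, 2033, Pow(-257, -1)), -2235893), -1) = Pow(Add(Mul(10, 2033, Rational(-1, 257)), -2235893), -1) = Pow(Add(Rational(-20330, 257), -2235893), -1) = Pow(Rational(-574644831, 257), -1) = Rational(-257, 574644831)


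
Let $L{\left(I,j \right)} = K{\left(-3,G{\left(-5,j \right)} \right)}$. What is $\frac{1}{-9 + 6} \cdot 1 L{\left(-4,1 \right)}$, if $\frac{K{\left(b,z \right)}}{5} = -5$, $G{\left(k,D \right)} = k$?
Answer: $\frac{25}{3} \approx 8.3333$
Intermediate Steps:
$K{\left(b,z \right)} = -25$ ($K{\left(b,z \right)} = 5 \left(-5\right) = -25$)
$L{\left(I,j \right)} = -25$
$\frac{1}{-9 + 6} \cdot 1 L{\left(-4,1 \right)} = \frac{1}{-9 + 6} \cdot 1 \left(-25\right) = \frac{1}{-3} \cdot 1 \left(-25\right) = \left(- \frac{1}{3}\right) 1 \left(-25\right) = \left(- \frac{1}{3}\right) \left(-25\right) = \frac{25}{3}$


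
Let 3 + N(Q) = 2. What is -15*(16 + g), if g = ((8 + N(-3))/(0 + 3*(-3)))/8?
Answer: -5725/24 ≈ -238.54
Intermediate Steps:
N(Q) = -1 (N(Q) = -3 + 2 = -1)
g = -7/72 (g = ((8 - 1)/(0 + 3*(-3)))/8 = (7/(0 - 9))*(1/8) = (7/(-9))*(1/8) = (7*(-1/9))*(1/8) = -7/9*1/8 = -7/72 ≈ -0.097222)
-15*(16 + g) = -15*(16 - 7/72) = -15*1145/72 = -5725/24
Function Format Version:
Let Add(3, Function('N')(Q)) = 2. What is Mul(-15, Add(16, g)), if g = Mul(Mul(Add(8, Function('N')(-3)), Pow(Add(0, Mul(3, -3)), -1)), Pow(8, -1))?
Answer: Rational(-5725, 24) ≈ -238.54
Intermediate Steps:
Function('N')(Q) = -1 (Function('N')(Q) = Add(-3, 2) = -1)
g = Rational(-7, 72) (g = Mul(Mul(Add(8, -1), Pow(Add(0, Mul(3, -3)), -1)), Pow(8, -1)) = Mul(Mul(7, Pow(Add(0, -9), -1)), Rational(1, 8)) = Mul(Mul(7, Pow(-9, -1)), Rational(1, 8)) = Mul(Mul(7, Rational(-1, 9)), Rational(1, 8)) = Mul(Rational(-7, 9), Rational(1, 8)) = Rational(-7, 72) ≈ -0.097222)
Mul(-15, Add(16, g)) = Mul(-15, Add(16, Rational(-7, 72))) = Mul(-15, Rational(1145, 72)) = Rational(-5725, 24)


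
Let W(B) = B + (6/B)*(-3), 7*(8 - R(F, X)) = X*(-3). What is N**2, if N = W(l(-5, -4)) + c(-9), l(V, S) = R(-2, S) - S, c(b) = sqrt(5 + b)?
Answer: 53985/784 + 239*I/7 ≈ 68.858 + 34.143*I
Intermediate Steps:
R(F, X) = 8 + 3*X/7 (R(F, X) = 8 - X*(-3)/7 = 8 - (-3)*X/7 = 8 + 3*X/7)
l(V, S) = 8 - 4*S/7 (l(V, S) = (8 + 3*S/7) - S = 8 - 4*S/7)
W(B) = B - 18/B
N = 239/28 + 2*I (N = ((8 - 4/7*(-4)) - 18/(8 - 4/7*(-4))) + sqrt(5 - 9) = ((8 + 16/7) - 18/(8 + 16/7)) + sqrt(-4) = (72/7 - 18/72/7) + 2*I = (72/7 - 18*7/72) + 2*I = (72/7 - 7/4) + 2*I = 239/28 + 2*I ≈ 8.5357 + 2.0*I)
N**2 = (239/28 + 2*I)**2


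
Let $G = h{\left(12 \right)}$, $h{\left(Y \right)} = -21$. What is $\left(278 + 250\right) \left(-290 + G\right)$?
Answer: $-164208$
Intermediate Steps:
$G = -21$
$\left(278 + 250\right) \left(-290 + G\right) = \left(278 + 250\right) \left(-290 - 21\right) = 528 \left(-311\right) = -164208$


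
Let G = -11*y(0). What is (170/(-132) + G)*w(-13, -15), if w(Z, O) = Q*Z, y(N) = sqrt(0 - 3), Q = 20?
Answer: 11050/33 + 2860*I*sqrt(3) ≈ 334.85 + 4953.7*I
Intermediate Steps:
y(N) = I*sqrt(3) (y(N) = sqrt(-3) = I*sqrt(3))
w(Z, O) = 20*Z
G = -11*I*sqrt(3) ≈ -19.053*I
(170/(-132) + G)*w(-13, -15) = (170/(-132) - 11*I*sqrt(3))*(20*(-13)) = (170*(-1/132) - 11*I*sqrt(3))*(-260) = (-85/66 - 11*I*sqrt(3))*(-260) = 11050/33 + 2860*I*sqrt(3)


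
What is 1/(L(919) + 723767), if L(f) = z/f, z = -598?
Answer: 919/665141275 ≈ 1.3817e-6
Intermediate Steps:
L(f) = -598/f
1/(L(919) + 723767) = 1/(-598/919 + 723767) = 1/(665141275/919) = 919/665141275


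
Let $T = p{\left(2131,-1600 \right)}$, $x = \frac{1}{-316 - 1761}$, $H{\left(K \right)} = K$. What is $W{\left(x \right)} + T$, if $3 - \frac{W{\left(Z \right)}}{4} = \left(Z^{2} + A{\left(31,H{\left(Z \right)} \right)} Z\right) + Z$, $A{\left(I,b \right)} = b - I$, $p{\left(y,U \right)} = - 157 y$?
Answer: $- \frac{1443246765843}{4313929} \approx -3.3456 \cdot 10^{5}$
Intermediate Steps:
$x = - \frac{1}{2077}$ ($x = \frac{1}{-2077} = - \frac{1}{2077} \approx -0.00048146$)
$W{\left(Z \right)} = 12 - 4 Z - 4 Z^{2} - 4 Z \left(-31 + Z\right)$ ($W{\left(Z \right)} = 12 - 4 \left(\left(Z^{2} + \left(Z - 31\right) Z\right) + Z\right) = 12 - 4 \left(\left(Z^{2} + \left(-31 + Z\right) Z\right) + Z\right) = 12 - 4 \left(\left(Z^{2} + Z \left(-31 + Z\right)\right) + Z\right) = 12 - 4 \left(Z + Z^{2} + Z \left(-31 + Z\right)\right) = 12 - \left(4 Z + 4 Z^{2} + 4 Z \left(-31 + Z\right)\right) = 12 - 4 Z - 4 Z^{2} - 4 Z \left(-31 + Z\right)$)
$T = -334567$ ($T = \left(-157\right) 2131 = -334567$)
$W{\left(x \right)} + T = \left(12 - 8 \left(- \frac{1}{2077}\right)^{2} + 120 \left(- \frac{1}{2077}\right)\right) - 334567 = \left(12 - \frac{8}{4313929} - \frac{120}{2077}\right) - 334567 = \frac{51517900}{4313929} - 334567 = - \frac{1443246765843}{4313929}$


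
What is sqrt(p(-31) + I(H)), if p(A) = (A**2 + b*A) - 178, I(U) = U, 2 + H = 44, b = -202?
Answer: sqrt(7087) ≈ 84.184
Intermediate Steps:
H = 42 (H = -2 + 44 = 42)
p(A) = -178 + A**2 - 202*A (p(A) = (A**2 - 202*A) - 178 = -178 + A**2 - 202*A)
sqrt(p(-31) + I(H)) = sqrt((-178 + (-31)**2 - 202*(-31)) + 42) = sqrt((-178 + 961 + 6262) + 42) = sqrt(7045 + 42) = sqrt(7087)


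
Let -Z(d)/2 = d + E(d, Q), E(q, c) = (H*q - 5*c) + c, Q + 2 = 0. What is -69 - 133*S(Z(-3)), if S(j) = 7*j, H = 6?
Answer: -24275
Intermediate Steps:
Q = -2 (Q = -2 + 0 = -2)
E(q, c) = -4*c + 6*q (E(q, c) = (6*q - 5*c) + c = (-5*c + 6*q) + c = -4*c + 6*q)
Z(d) = -16 - 14*d (Z(d) = -2*(d + (-4*(-2) + 6*d)) = -2*(d + (8 + 6*d)) = -2*(8 + 7*d) = -16 - 14*d)
-69 - 133*S(Z(-3)) = -69 - 931*(-16 - 14*(-3)) = -69 - 931*(-16 + 42) = -69 - 931*26 = -69 - 133*182 = -69 - 24206 = -24275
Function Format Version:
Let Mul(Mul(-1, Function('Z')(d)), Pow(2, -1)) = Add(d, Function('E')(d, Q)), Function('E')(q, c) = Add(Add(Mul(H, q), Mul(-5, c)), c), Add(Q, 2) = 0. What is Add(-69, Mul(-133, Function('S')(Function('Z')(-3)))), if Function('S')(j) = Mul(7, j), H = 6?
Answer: -24275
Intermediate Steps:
Q = -2 (Q = Add(-2, 0) = -2)
Function('E')(q, c) = Add(Mul(-4, c), Mul(6, q)) (Function('E')(q, c) = Add(Add(Mul(6, q), Mul(-5, c)), c) = Add(Add(Mul(-5, c), Mul(6, q)), c) = Add(Mul(-4, c), Mul(6, q)))
Function('Z')(d) = Add(-16, Mul(-14, d)) (Function('Z')(d) = Mul(-2, Add(d, Add(Mul(-4, -2), Mul(6, d)))) = Mul(-2, Add(d, Add(8, Mul(6, d)))) = Mul(-2, Add(8, Mul(7, d))) = Add(-16, Mul(-14, d)))
Add(-69, Mul(-133, Function('S')(Function('Z')(-3)))) = Add(-69, Mul(-133, Mul(7, Add(-16, Mul(-14, -3))))) = Add(-69, Mul(-133, Mul(7, Add(-16, 42)))) = Add(-69, Mul(-133, Mul(7, 26))) = Add(-69, Mul(-133, 182)) = Add(-69, -24206) = -24275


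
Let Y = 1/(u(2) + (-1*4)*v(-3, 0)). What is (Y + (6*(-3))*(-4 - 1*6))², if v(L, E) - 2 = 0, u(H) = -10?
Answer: 10491121/324 ≈ 32380.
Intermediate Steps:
v(L, E) = 2 (v(L, E) = 2 + 0 = 2)
Y = -1/18 (Y = 1/(-10 - 1*4*2) = 1/(-10 - 4*2) = 1/(-10 - 8) = 1/(-18) = -1/18 ≈ -0.055556)
(Y + (6*(-3))*(-4 - 1*6))² = (-1/18 + (6*(-3))*(-4 - 1*6))² = (-1/18 - 18*(-4 - 6))² = (-1/18 - 18*(-10))² = (-1/18 + 180)² = (3239/18)² = 10491121/324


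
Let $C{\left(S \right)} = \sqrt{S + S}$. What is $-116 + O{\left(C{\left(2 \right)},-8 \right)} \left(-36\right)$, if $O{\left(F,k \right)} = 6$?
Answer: $-332$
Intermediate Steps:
$C{\left(S \right)} = \sqrt{2} \sqrt{S}$ ($C{\left(S \right)} = \sqrt{2 S} = \sqrt{2} \sqrt{S}$)
$-116 + O{\left(C{\left(2 \right)},-8 \right)} \left(-36\right) = -116 + 6 \left(-36\right) = -116 - 216 = -332$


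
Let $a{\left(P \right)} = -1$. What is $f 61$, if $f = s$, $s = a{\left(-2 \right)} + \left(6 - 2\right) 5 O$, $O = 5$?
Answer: $6039$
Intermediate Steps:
$s = 99$ ($s = -1 + \left(6 - 2\right) 5 \cdot 5 = -1 + 4 \cdot 5 \cdot 5 = -1 + 20 \cdot 5 = -1 + 100 = 99$)
$f = 99$
$f 61 = 99 \cdot 61 = 6039$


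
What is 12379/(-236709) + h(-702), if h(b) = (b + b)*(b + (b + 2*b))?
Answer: 933209123909/236709 ≈ 3.9424e+6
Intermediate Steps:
h(b) = 8*b² (h(b) = (2*b)*(b + 3*b) = (2*b)*(4*b) = 8*b²)
12379/(-236709) + h(-702) = 12379/(-236709) + 8*(-702)² = 12379*(-1/236709) + 8*492804 = -12379/236709 + 3942432 = 933209123909/236709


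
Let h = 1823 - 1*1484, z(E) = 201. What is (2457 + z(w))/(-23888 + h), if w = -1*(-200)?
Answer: -2658/23549 ≈ -0.11287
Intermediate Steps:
w = 200
h = 339 (h = 1823 - 1484 = 339)
(2457 + z(w))/(-23888 + h) = (2457 + 201)/(-23888 + 339) = 2658/(-23549) = 2658*(-1/23549) = -2658/23549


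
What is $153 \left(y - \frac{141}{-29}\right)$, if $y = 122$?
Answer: $\frac{562887}{29} \approx 19410.0$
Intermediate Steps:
$153 \left(y - \frac{141}{-29}\right) = 153 \left(122 - \frac{141}{-29}\right) = 153 \left(122 - - \frac{141}{29}\right) = 153 \left(122 + \frac{141}{29}\right) = 153 \cdot \frac{3679}{29} = \frac{562887}{29}$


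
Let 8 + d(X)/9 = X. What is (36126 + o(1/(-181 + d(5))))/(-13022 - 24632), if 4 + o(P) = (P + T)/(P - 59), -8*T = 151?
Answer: -147776411/154042514 ≈ -0.95932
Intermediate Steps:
T = -151/8 (T = -⅛*151 = -151/8 ≈ -18.875)
d(X) = -72 + 9*X
o(P) = -4 + (-151/8 + P)/(-59 + P) (o(P) = -4 + (P - 151/8)/(P - 59) = -4 + (-151/8 + P)/(-59 + P))
(36126 + o(1/(-181 + d(5))))/(-13022 - 24632) = (36126 + 3*(579 - 8/(-181 + (-72 + 9*5)))/(8*(-59 + 1/(-181 + (-72 + 9*5)))))/(-13022 - 24632) = (36126 + 3*(579 - 8/(-181 + (-72 + 45)))/(8*(-59 + 1/(-181 + (-72 + 45)))))/(-37654) = (36126 + 3*(579 - 8/(-181 - 27))/(8*(-59 + 1/(-181 - 27))))*(-1/37654) = (36126 + 3*(579 - 8/(-208))/(8*(-59 + 1/(-208))))*(-1/37654) = (36126 + 3*(579 - 8*(-1/208))/(8*(-59 - 1/208)))*(-1/37654) = (36126 + 3*(579 + 1/26)/(8*(-12273/208)))*(-1/37654) = (36126 + (3/8)*(-208/12273)*(15055/26))*(-1/37654) = (36126 - 15055/4091)*(-1/37654) = (147776411/4091)*(-1/37654) = -147776411/154042514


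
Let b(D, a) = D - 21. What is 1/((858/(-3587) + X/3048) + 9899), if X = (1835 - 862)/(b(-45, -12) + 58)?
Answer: 87465408/865795662169 ≈ 0.00010102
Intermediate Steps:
b(D, a) = -21 + D
X = -973/8 (X = (1835 - 862)/((-21 - 45) + 58) = 973/(-66 + 58) = 973/(-8) = 973*(-⅛) = -973/8 ≈ -121.63)
1/((858/(-3587) + X/3048) + 9899) = 1/((858/(-3587) - 973/8/3048) + 9899) = 1/((858*(-1/3587) - 973/8*1/3048) + 9899) = 1/((-858/3587 - 973/24384) + 9899) = 1/(-24411623/87465408 + 9899) = 1/(865795662169/87465408) = 87465408/865795662169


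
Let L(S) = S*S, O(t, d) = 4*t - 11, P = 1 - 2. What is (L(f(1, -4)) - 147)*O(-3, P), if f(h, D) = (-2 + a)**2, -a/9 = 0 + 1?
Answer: -333362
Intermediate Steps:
a = -9 (a = -9*(0 + 1) = -9*1 = -9)
P = -1
O(t, d) = -11 + 4*t
f(h, D) = 121 (f(h, D) = (-2 - 9)**2 = (-11)**2 = 121)
L(S) = S**2
(L(f(1, -4)) - 147)*O(-3, P) = (121**2 - 147)*(-11 + 4*(-3)) = (14641 - 147)*(-11 - 12) = 14494*(-23) = -333362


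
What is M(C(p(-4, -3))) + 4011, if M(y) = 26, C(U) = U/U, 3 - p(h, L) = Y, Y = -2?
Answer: 4037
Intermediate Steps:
p(h, L) = 5 (p(h, L) = 3 - 1*(-2) = 3 + 2 = 5)
C(U) = 1
M(C(p(-4, -3))) + 4011 = 26 + 4011 = 4037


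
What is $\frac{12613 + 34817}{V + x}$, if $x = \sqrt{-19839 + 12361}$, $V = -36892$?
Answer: $- \frac{97210420}{75612619} - \frac{2635 i \sqrt{7478}}{75612619} \approx -1.2856 - 0.0030136 i$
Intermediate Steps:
$x = i \sqrt{7478}$ ($x = \sqrt{-7478} = i \sqrt{7478} \approx 86.475 i$)
$\frac{12613 + 34817}{V + x} = \frac{12613 + 34817}{-36892 + i \sqrt{7478}} = \frac{47430}{-36892 + i \sqrt{7478}}$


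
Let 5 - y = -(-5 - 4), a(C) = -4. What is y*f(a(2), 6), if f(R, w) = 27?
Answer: -108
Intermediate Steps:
y = -4 (y = 5 - (-1)*(-5 - 4) = 5 - (-1)*(-9) = 5 - 1*9 = 5 - 9 = -4)
y*f(a(2), 6) = -4*27 = -108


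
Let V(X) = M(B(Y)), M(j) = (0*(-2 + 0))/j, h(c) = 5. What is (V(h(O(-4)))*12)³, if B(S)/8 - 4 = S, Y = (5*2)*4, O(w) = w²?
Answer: 0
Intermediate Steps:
Y = 40 (Y = 10*4 = 40)
B(S) = 32 + 8*S
M(j) = 0 (M(j) = (0*(-2))/j = 0/j = 0)
V(X) = 0
(V(h(O(-4)))*12)³ = (0*12)³ = 0³ = 0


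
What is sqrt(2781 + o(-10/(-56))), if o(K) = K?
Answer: sqrt(545111)/14 ≈ 52.737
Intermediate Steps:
sqrt(2781 + o(-10/(-56))) = sqrt(2781 - 10/(-56)) = sqrt(2781 - 10*(-1/56)) = sqrt(2781 + 5/28) = sqrt(77873/28) = sqrt(545111)/14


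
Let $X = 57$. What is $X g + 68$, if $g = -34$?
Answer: $-1870$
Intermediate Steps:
$X g + 68 = 57 \left(-34\right) + 68 = -1938 + 68 = -1870$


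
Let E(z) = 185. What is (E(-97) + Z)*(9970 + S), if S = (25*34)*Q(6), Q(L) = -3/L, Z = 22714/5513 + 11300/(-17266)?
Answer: 85616563243465/47593729 ≈ 1.7989e+6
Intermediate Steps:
Z = 164941512/47593729 (Z = 22714*(1/5513) + 11300*(-1/17266) = 22714/5513 - 5650/8633 = 164941512/47593729 ≈ 3.4656)
S = -425 (S = (25*34)*(-3/6) = 850*(-3*⅙) = 850*(-½) = -425)
(E(-97) + Z)*(9970 + S) = (185 + 164941512/47593729)*(9970 - 425) = (8969781377/47593729)*9545 = 85616563243465/47593729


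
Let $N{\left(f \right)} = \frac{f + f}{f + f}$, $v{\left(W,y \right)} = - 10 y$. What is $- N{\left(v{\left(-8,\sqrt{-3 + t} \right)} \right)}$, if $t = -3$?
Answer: $-1$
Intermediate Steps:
$N{\left(f \right)} = 1$ ($N{\left(f \right)} = \frac{2 f}{2 f} = 2 f \frac{1}{2 f} = 1$)
$- N{\left(v{\left(-8,\sqrt{-3 + t} \right)} \right)} = \left(-1\right) 1 = -1$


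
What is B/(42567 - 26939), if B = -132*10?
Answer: -330/3907 ≈ -0.084464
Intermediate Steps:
B = -1320
B/(42567 - 26939) = -1320/(42567 - 26939) = -1320/15628 = -1320*1/15628 = -330/3907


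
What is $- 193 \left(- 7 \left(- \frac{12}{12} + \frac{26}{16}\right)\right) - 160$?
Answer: $\frac{5475}{8} \approx 684.38$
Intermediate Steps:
$- 193 \left(- 7 \left(- \frac{12}{12} + \frac{26}{16}\right)\right) - 160 = - 193 \left(- 7 \left(\left(-12\right) \frac{1}{12} + 26 \cdot \frac{1}{16}\right)\right) - 160 = - 193 \left(- 7 \left(-1 + \frac{13}{8}\right)\right) - 160 = - 193 \left(\left(-7\right) \frac{5}{8}\right) - 160 = \left(-193\right) \left(- \frac{35}{8}\right) - 160 = \frac{6755}{8} - 160 = \frac{5475}{8}$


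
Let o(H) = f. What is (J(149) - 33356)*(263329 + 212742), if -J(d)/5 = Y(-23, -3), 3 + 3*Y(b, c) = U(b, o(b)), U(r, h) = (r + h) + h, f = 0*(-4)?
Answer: -47577583598/3 ≈ -1.5859e+10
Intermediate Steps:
f = 0
o(H) = 0
U(r, h) = r + 2*h (U(r, h) = (h + r) + h = r + 2*h)
Y(b, c) = -1 + b/3 (Y(b, c) = -1 + (b + 2*0)/3 = -1 + (b + 0)/3 = -1 + b/3)
J(d) = 130/3 (J(d) = -5*(-1 + (⅓)*(-23)) = -5*(-1 - 23/3) = -5*(-26/3) = 130/3)
(J(149) - 33356)*(263329 + 212742) = (130/3 - 33356)*(263329 + 212742) = -99938/3*476071 = -47577583598/3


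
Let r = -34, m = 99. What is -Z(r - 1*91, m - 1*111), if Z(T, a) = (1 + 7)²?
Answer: -64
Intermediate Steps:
Z(T, a) = 64 (Z(T, a) = 8² = 64)
-Z(r - 1*91, m - 1*111) = -1*64 = -64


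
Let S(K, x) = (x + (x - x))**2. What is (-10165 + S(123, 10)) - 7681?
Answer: -17746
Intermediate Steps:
S(K, x) = x**2 (S(K, x) = (x + 0)**2 = x**2)
(-10165 + S(123, 10)) - 7681 = (-10165 + 10**2) - 7681 = (-10165 + 100) - 7681 = -10065 - 7681 = -17746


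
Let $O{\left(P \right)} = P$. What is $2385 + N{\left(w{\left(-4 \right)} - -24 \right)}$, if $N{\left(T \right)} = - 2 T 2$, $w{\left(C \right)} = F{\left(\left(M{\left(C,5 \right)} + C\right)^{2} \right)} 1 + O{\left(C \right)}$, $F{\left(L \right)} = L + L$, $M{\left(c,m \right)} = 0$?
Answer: $2177$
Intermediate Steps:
$F{\left(L \right)} = 2 L$
$w{\left(C \right)} = C + 2 C^{2}$ ($w{\left(C \right)} = 2 \left(0 + C\right)^{2} \cdot 1 + C = 2 C^{2} \cdot 1 + C = 2 C^{2} + C = C + 2 C^{2}$)
$N{\left(T \right)} = - 4 T$
$2385 + N{\left(w{\left(-4 \right)} - -24 \right)} = 2385 - 4 \left(- 4 \left(1 + 2 \left(-4\right)\right) - -24\right) = 2385 - 4 \left(- 4 \left(1 - 8\right) + 24\right) = 2385 - 4 \left(\left(-4\right) \left(-7\right) + 24\right) = 2385 - 4 \left(28 + 24\right) = 2385 - 208 = 2177$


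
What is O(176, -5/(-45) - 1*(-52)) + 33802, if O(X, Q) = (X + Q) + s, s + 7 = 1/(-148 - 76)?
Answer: 68590583/2016 ≈ 34023.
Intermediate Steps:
s = -1569/224 (s = -7 + 1/(-148 - 76) = -7 + 1/(-224) = -7 - 1/224 = -1569/224 ≈ -7.0045)
O(X, Q) = -1569/224 + Q + X (O(X, Q) = (X + Q) - 1569/224 = (Q + X) - 1569/224 = -1569/224 + Q + X)
O(176, -5/(-45) - 1*(-52)) + 33802 = (-1569/224 + (-5/(-45) - 1*(-52)) + 176) + 33802 = (-1569/224 + (-5*(-1/45) + 52) + 176) + 33802 = (-1569/224 + (⅑ + 52) + 176) + 33802 = (-1569/224 + 469/9 + 176) + 33802 = 445751/2016 + 33802 = 68590583/2016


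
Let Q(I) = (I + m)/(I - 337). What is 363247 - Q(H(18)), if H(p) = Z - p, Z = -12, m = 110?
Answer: 133311729/367 ≈ 3.6325e+5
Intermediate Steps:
H(p) = -12 - p
Q(I) = (110 + I)/(-337 + I) (Q(I) = (I + 110)/(I - 337) = (110 + I)/(-337 + I))
363247 - Q(H(18)) = 363247 - (110 + (-12 - 1*18))/(-337 + (-12 - 1*18)) = 363247 - (110 + (-12 - 18))/(-337 + (-12 - 18)) = 363247 - (110 - 30)/(-337 - 30) = 363247 - 80/(-367) = 363247 - (-1)*80/367 = 363247 - 1*(-80/367) = 363247 + 80/367 = 133311729/367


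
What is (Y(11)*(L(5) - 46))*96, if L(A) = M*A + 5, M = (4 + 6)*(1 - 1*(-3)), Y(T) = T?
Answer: 167904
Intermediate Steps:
M = 40 (M = 10*(1 + 3) = 10*4 = 40)
L(A) = 5 + 40*A (L(A) = 40*A + 5 = 5 + 40*A)
(Y(11)*(L(5) - 46))*96 = (11*((5 + 40*5) - 46))*96 = (11*((5 + 200) - 46))*96 = (11*(205 - 46))*96 = (11*159)*96 = 1749*96 = 167904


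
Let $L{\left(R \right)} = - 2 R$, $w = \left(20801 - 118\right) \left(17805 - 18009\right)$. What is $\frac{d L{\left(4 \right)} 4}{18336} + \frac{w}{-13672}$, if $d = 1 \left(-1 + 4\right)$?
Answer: $\frac{201469685}{652838} \approx 308.61$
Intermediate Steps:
$w = -4219332$ ($w = 20683 \left(-204\right) = -4219332$)
$d = 3$ ($d = 1 \cdot 3 = 3$)
$\frac{d L{\left(4 \right)} 4}{18336} + \frac{w}{-13672} = \frac{3 \left(\left(-2\right) 4\right) 4}{18336} - \frac{4219332}{-13672} = 3 \left(-8\right) 4 \cdot \frac{1}{18336} - - \frac{1054833}{3418} = \left(-24\right) 4 \cdot \frac{1}{18336} + \frac{1054833}{3418} = \left(-96\right) \frac{1}{18336} + \frac{1054833}{3418} = - \frac{1}{191} + \frac{1054833}{3418} = \frac{201469685}{652838}$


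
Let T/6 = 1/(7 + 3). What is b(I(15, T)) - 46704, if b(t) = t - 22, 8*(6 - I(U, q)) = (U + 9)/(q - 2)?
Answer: -327025/7 ≈ -46718.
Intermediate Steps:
T = ⅗ (T = 6/(7 + 3) = 6/10 = 6*(⅒) = ⅗ ≈ 0.60000)
I(U, q) = 6 - (9 + U)/(8*(-2 + q)) (I(U, q) = 6 - (U + 9)/(8*(q - 2)) = 6 - (9 + U)/(8*(-2 + q)))
b(t) = -22 + t
b(I(15, T)) - 46704 = (-22 + (-105 - 1*15 + 48*(⅗))/(8*(-2 + ⅗))) - 46704 = (-22 + (-105 - 15 + 144/5)/(8*(-7/5))) - 46704 = (-22 + (⅛)*(-5/7)*(-456/5)) - 46704 = (-22 + 57/7) - 46704 = -97/7 - 46704 = -327025/7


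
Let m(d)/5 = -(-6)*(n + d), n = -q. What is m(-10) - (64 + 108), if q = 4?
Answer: -592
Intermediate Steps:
n = -4 (n = -1*4 = -4)
m(d) = -120 + 30*d (m(d) = 5*(-(-6)*(-4 + d)) = 5*(-3*(8 - 2*d)) = 5*(-24 + 6*d) = -120 + 30*d)
m(-10) - (64 + 108) = (-120 + 30*(-10)) - (64 + 108) = (-120 - 300) - 1*172 = -420 - 172 = -592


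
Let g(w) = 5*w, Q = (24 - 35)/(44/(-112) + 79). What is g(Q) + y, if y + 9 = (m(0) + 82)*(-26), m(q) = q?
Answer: -4713881/2201 ≈ -2141.7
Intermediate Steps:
y = -2141 (y = -9 + (0 + 82)*(-26) = -9 + 82*(-26) = -9 - 2132 = -2141)
Q = -308/2201 (Q = -11/(44*(-1/112) + 79) = -11/(-11/28 + 79) = -11/2201/28 = -11*28/2201 = -308/2201 ≈ -0.13994)
g(Q) + y = 5*(-308/2201) - 2141 = -1540/2201 - 2141 = -4713881/2201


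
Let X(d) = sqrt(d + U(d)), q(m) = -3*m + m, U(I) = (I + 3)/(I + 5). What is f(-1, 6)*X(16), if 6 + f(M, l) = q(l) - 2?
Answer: -20*sqrt(7455)/21 ≈ -82.231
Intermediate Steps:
U(I) = (3 + I)/(5 + I)
q(m) = -2*m
f(M, l) = -8 - 2*l (f(M, l) = -6 + (-2*l - 2) = -6 + (-2 - 2*l) = -8 - 2*l)
X(d) = sqrt(d + (3 + d)/(5 + d))
f(-1, 6)*X(16) = (-8 - 2*6)*sqrt((3 + 16 + 16*(5 + 16))/(5 + 16)) = (-8 - 12)*sqrt((3 + 16 + 16*21)/21) = -20*sqrt(21)*sqrt(3 + 16 + 336)/21 = -20*sqrt(7455)/21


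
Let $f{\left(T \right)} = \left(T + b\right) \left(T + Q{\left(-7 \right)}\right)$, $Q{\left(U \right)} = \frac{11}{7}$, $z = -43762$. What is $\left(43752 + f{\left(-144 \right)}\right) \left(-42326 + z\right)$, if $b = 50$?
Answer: $- \frac{34433650416}{7} \approx -4.9191 \cdot 10^{9}$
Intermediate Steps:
$Q{\left(U \right)} = \frac{11}{7}$ ($Q{\left(U \right)} = 11 \cdot \frac{1}{7} = \frac{11}{7}$)
$f{\left(T \right)} = \left(50 + T\right) \left(\frac{11}{7} + T\right)$ ($f{\left(T \right)} = \left(T + 50\right) \left(T + \frac{11}{7}\right) = \left(50 + T\right) \left(\frac{11}{7} + T\right)$)
$\left(43752 + f{\left(-144 \right)}\right) \left(-42326 + z\right) = \left(43752 + \left(\frac{550}{7} + \left(-144\right)^{2} + \frac{361}{7} \left(-144\right)\right)\right) \left(-42326 - 43762\right) = \left(43752 + \left(\frac{550}{7} + 20736 - \frac{51984}{7}\right)\right) \left(-86088\right) = \left(43752 + \frac{93718}{7}\right) \left(-86088\right) = \frac{399982}{7} \left(-86088\right) = - \frac{34433650416}{7}$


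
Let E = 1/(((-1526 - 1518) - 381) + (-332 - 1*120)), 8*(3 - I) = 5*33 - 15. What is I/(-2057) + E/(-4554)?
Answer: 50560331/6603290892 ≈ 0.0076568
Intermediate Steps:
I = -63/4 (I = 3 - (5*33 - 15)/8 = 3 - (165 - 15)/8 = 3 - ⅛*150 = 3 - 75/4 = -63/4 ≈ -15.750)
E = -1/3877 (E = 1/((-3044 - 381) + (-332 - 120)) = 1/(-3425 - 452) = 1/(-3877) = -1/3877 ≈ -0.00025793)
I/(-2057) + E/(-4554) = -63/4/(-2057) - 1/3877/(-4554) = -63/4*(-1/2057) - 1/3877*(-1/4554) = 63/8228 + 1/17655858 = 50560331/6603290892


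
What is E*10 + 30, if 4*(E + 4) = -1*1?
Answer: -25/2 ≈ -12.500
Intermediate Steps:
E = -17/4 (E = -4 + (-1*1)/4 = -4 + (¼)*(-1) = -4 - ¼ = -17/4 ≈ -4.2500)
E*10 + 30 = -17/4*10 + 30 = -85/2 + 30 = -25/2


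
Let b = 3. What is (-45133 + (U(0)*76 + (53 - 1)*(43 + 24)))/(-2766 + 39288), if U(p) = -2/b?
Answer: -125099/109566 ≈ -1.1418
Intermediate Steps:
U(p) = -2/3
(-45133 + (U(0)*76 + (53 - 1)*(43 + 24)))/(-2766 + 39288) = (-45133 + (-2/3*76 + (53 - 1)*(43 + 24)))/(-2766 + 39288) = (-45133 + (-152/3 + 52*67))/36522 = (-45133 + (-152/3 + 3484))*(1/36522) = (-45133 + 10300/3)*(1/36522) = -125099/3*1/36522 = -125099/109566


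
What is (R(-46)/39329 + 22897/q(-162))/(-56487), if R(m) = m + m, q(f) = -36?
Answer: 900519425/79976780028 ≈ 0.011260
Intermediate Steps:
R(m) = 2*m
(R(-46)/39329 + 22897/q(-162))/(-56487) = ((2*(-46))/39329 + 22897/(-36))/(-56487) = (-92*1/39329 + 22897*(-1/36))*(-1/56487) = (-92/39329 - 22897/36)*(-1/56487) = -900519425/1415844*(-1/56487) = 900519425/79976780028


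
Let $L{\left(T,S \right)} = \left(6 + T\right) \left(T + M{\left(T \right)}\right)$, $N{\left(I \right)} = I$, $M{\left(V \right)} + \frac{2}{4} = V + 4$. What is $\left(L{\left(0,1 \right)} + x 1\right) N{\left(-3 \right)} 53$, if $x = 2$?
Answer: $-3657$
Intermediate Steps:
$M{\left(V \right)} = \frac{7}{2} + V$ ($M{\left(V \right)} = - \frac{1}{2} + \left(V + 4\right) = - \frac{1}{2} + \left(4 + V\right) = \frac{7}{2} + V$)
$L{\left(T,S \right)} = \left(6 + T\right) \left(\frac{7}{2} + 2 T\right)$ ($L{\left(T,S \right)} = \left(6 + T\right) \left(T + \left(\frac{7}{2} + T\right)\right) = \left(6 + T\right) \left(\frac{7}{2} + 2 T\right)$)
$\left(L{\left(0,1 \right)} + x 1\right) N{\left(-3 \right)} 53 = \left(\left(21 + 2 \cdot 0^{2} + \frac{31}{2} \cdot 0\right) + 2 \cdot 1\right) \left(-3\right) 53 = \left(\left(21 + 2 \cdot 0 + 0\right) + 2\right) \left(-3\right) 53 = \left(\left(21 + 0 + 0\right) + 2\right) \left(-3\right) 53 = \left(21 + 2\right) \left(-3\right) 53 = 23 \left(-3\right) 53 = \left(-69\right) 53 = -3657$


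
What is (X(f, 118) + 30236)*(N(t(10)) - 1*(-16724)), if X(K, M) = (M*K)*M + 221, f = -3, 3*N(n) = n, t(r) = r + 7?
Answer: -567888535/3 ≈ -1.8930e+8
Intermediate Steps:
t(r) = 7 + r
N(n) = n/3
X(K, M) = 221 + K*M² (X(K, M) = (K*M)*M + 221 = K*M² + 221 = 221 + K*M²)
(X(f, 118) + 30236)*(N(t(10)) - 1*(-16724)) = ((221 - 3*118²) + 30236)*((7 + 10)/3 - 1*(-16724)) = ((221 - 3*13924) + 30236)*((⅓)*17 + 16724) = ((221 - 41772) + 30236)*(17/3 + 16724) = (-41551 + 30236)*(50189/3) = -11315*50189/3 = -567888535/3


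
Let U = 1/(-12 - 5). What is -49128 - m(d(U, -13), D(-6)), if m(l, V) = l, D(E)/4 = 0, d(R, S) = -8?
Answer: -49120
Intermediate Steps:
U = -1/17 (U = 1/(-17) = -1/17 ≈ -0.058824)
D(E) = 0 (D(E) = 4*0 = 0)
-49128 - m(d(U, -13), D(-6)) = -49128 - 1*(-8) = -49128 + 8 = -49120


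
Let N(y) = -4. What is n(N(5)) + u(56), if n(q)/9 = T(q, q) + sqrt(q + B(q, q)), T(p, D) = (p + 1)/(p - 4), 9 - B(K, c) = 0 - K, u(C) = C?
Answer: 547/8 ≈ 68.375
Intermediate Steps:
B(K, c) = 9 + K (B(K, c) = 9 - (0 - K) = 9 - (-1)*K = 9 + K)
T(p, D) = (1 + p)/(-4 + p)
n(q) = 9*sqrt(9 + 2*q) + 9*(1 + q)/(-4 + q) (n(q) = 9*((1 + q)/(-4 + q) + sqrt(q + (9 + q))) = 9*((1 + q)/(-4 + q) + sqrt(9 + 2*q)) = 9*(sqrt(9 + 2*q) + (1 + q)/(-4 + q)) = 9*sqrt(9 + 2*q) + 9*(1 + q)/(-4 + q))
n(N(5)) + u(56) = 9*(1 - 4 + sqrt(9 + 2*(-4))*(-4 - 4))/(-4 - 4) + 56 = 9*(1 - 4 + sqrt(9 - 8)*(-8))/(-8) + 56 = 9*(-1/8)*(1 - 4 + sqrt(1)*(-8)) + 56 = 9*(-1/8)*(1 - 4 + 1*(-8)) + 56 = 9*(-1/8)*(1 - 4 - 8) + 56 = 9*(-1/8)*(-11) + 56 = 99/8 + 56 = 547/8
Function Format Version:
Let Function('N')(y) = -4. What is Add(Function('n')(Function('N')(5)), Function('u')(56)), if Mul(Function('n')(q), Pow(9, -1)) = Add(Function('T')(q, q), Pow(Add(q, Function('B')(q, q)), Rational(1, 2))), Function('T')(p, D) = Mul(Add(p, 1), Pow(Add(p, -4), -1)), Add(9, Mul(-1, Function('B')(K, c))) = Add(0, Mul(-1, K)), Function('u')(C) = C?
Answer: Rational(547, 8) ≈ 68.375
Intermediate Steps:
Function('B')(K, c) = Add(9, K) (Function('B')(K, c) = Add(9, Mul(-1, Add(0, Mul(-1, K)))) = Add(9, Mul(-1, Mul(-1, K))) = Add(9, K))
Function('T')(p, D) = Mul(Pow(Add(-4, p), -1), Add(1, p)) (Function('T')(p, D) = Mul(Add(1, p), Pow(Add(-4, p), -1)) = Mul(Pow(Add(-4, p), -1), Add(1, p)))
Function('n')(q) = Add(Mul(9, Pow(Add(9, Mul(2, q)), Rational(1, 2))), Mul(9, Pow(Add(-4, q), -1), Add(1, q))) (Function('n')(q) = Mul(9, Add(Mul(Pow(Add(-4, q), -1), Add(1, q)), Pow(Add(q, Add(9, q)), Rational(1, 2)))) = Mul(9, Add(Mul(Pow(Add(-4, q), -1), Add(1, q)), Pow(Add(9, Mul(2, q)), Rational(1, 2)))) = Mul(9, Add(Pow(Add(9, Mul(2, q)), Rational(1, 2)), Mul(Pow(Add(-4, q), -1), Add(1, q)))) = Add(Mul(9, Pow(Add(9, Mul(2, q)), Rational(1, 2))), Mul(9, Pow(Add(-4, q), -1), Add(1, q))))
Add(Function('n')(Function('N')(5)), Function('u')(56)) = Add(Mul(9, Pow(Add(-4, -4), -1), Add(1, -4, Mul(Pow(Add(9, Mul(2, -4)), Rational(1, 2)), Add(-4, -4)))), 56) = Add(Mul(9, Pow(-8, -1), Add(1, -4, Mul(Pow(Add(9, -8), Rational(1, 2)), -8))), 56) = Add(Mul(9, Rational(-1, 8), Add(1, -4, Mul(Pow(1, Rational(1, 2)), -8))), 56) = Add(Mul(9, Rational(-1, 8), Add(1, -4, Mul(1, -8))), 56) = Add(Mul(9, Rational(-1, 8), Add(1, -4, -8)), 56) = Add(Mul(9, Rational(-1, 8), -11), 56) = Add(Rational(99, 8), 56) = Rational(547, 8)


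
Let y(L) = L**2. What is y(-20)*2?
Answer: 800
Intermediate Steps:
y(-20)*2 = (-20)**2*2 = 400*2 = 800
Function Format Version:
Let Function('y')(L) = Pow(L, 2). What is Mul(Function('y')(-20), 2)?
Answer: 800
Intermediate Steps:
Mul(Function('y')(-20), 2) = Mul(Pow(-20, 2), 2) = Mul(400, 2) = 800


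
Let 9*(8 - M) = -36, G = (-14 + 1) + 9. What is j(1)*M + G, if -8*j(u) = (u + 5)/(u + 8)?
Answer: -5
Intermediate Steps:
j(u) = -(5 + u)/(8*(8 + u)) (j(u) = -(u + 5)/(8*(u + 8)) = -(5 + u)/(8*(8 + u)))
G = -4 (G = -13 + 9 = -4)
M = 12 (M = 8 - ⅑*(-36) = 8 + 4 = 12)
j(1)*M + G = ((-5 - 1*1)/(8*(8 + 1)))*12 - 4 = ((⅛)*(-5 - 1)/9)*12 - 4 = ((⅛)*(⅑)*(-6))*12 - 4 = -1/12*12 - 4 = -1 - 4 = -5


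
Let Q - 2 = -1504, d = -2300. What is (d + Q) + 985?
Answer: -2817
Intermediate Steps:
Q = -1502 (Q = 2 - 1504 = -1502)
(d + Q) + 985 = (-2300 - 1502) + 985 = -3802 + 985 = -2817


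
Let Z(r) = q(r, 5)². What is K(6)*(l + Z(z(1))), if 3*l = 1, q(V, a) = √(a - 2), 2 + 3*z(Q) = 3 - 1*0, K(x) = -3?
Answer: -10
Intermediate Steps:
z(Q) = ⅓ (z(Q) = -⅔ + (3 - 1*0)/3 = -⅔ + (3 + 0)/3 = -⅔ + (⅓)*3 = -⅔ + 1 = ⅓)
q(V, a) = √(-2 + a)
l = ⅓ (l = (⅓)*1 = ⅓ ≈ 0.33333)
Z(r) = 3 (Z(r) = (√(-2 + 5))² = (√3)² = 3)
K(6)*(l + Z(z(1))) = -3*(⅓ + 3) = -3*10/3 = -10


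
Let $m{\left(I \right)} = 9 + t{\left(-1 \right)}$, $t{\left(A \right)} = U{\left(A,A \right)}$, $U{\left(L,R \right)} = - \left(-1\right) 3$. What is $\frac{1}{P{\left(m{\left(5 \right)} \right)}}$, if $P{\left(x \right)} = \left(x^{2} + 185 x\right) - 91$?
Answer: $\frac{1}{2273} \approx 0.00043995$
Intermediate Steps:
$U{\left(L,R \right)} = 3$ ($U{\left(L,R \right)} = \left(-1\right) \left(-3\right) = 3$)
$t{\left(A \right)} = 3$
$m{\left(I \right)} = 12$ ($m{\left(I \right)} = 9 + 3 = 12$)
$P{\left(x \right)} = -91 + x^{2} + 185 x$
$\frac{1}{P{\left(m{\left(5 \right)} \right)}} = \frac{1}{-91 + 12^{2} + 185 \cdot 12} = \frac{1}{-91 + 144 + 2220} = \frac{1}{2273}$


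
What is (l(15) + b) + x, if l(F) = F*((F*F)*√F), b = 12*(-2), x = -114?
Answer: -138 + 3375*√15 ≈ 12933.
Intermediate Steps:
b = -24
l(F) = F^(7/2) (l(F) = F*(F²*√F) = F*F^(5/2) = F^(7/2))
(l(15) + b) + x = (15^(7/2) - 24) - 114 = (3375*√15 - 24) - 114 = (-24 + 3375*√15) - 114 = -138 + 3375*√15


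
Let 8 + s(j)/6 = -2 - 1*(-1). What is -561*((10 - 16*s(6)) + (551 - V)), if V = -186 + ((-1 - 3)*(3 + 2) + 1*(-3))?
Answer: -916674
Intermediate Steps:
s(j) = -54 (s(j) = -48 + 6*(-2 - 1*(-1)) = -48 + 6*(-2 + 1) = -48 + 6*(-1) = -48 - 6 = -54)
V = -209 (V = -186 + (-4*5 - 3) = -186 + (-20 - 3) = -186 - 23 = -209)
-561*((10 - 16*s(6)) + (551 - V)) = -561*((10 - 16*(-54)) + (551 - 1*(-209))) = -561*((10 + 864) + (551 + 209)) = -561*(874 + 760) = -561*1634 = -916674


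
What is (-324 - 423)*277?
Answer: -206919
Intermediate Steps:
(-324 - 423)*277 = -747*277 = -206919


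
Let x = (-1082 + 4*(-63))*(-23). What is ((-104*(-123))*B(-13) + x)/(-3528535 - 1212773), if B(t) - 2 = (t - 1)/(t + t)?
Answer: -2429/182358 ≈ -0.013320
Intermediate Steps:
B(t) = 2 + (-1 + t)/(2*t) (B(t) = 2 + (t - 1)/(t + t) = 2 + (-1 + t)/((2*t)) = 2 + (-1 + t)*(1/(2*t)) = 2 + (-1 + t)/(2*t))
x = 30682 (x = (-1082 - 252)*(-23) = -1334*(-23) = 30682)
((-104*(-123))*B(-13) + x)/(-3528535 - 1212773) = ((-104*(-123))*((½)*(-1 + 5*(-13))/(-13)) + 30682)/(-3528535 - 1212773) = (12792*((½)*(-1/13)*(-1 - 65)) + 30682)/(-4741308) = (12792*((½)*(-1/13)*(-66)) + 30682)*(-1/4741308) = (12792*(33/13) + 30682)*(-1/4741308) = (32472 + 30682)*(-1/4741308) = 63154*(-1/4741308) = -2429/182358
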